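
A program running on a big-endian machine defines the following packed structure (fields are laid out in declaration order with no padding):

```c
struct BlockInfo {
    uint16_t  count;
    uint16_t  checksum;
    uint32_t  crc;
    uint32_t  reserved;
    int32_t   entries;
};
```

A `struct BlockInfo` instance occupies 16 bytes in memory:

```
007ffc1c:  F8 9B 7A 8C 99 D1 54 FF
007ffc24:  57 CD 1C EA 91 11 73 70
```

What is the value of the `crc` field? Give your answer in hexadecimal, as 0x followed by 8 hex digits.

0x99D154FF

`crc` follows `count` (2 B), `checksum` (2 B), so it starts at offset 2 + 2 = 4 and occupies 4 bytes.
Bytes at offsets 4..7: 99 D1 54 FF.
Big-endian: lowest address holds the most-significant byte.
The bytes are already most-significant first: 0x99D154FF.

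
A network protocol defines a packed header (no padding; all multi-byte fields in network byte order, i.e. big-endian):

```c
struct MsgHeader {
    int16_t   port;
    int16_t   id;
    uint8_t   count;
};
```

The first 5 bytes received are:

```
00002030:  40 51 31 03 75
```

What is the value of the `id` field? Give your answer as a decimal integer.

`id` follows `port` (2 bytes), so it starts at byte offset 2 and occupies 2 bytes.
Bytes at offsets 2..3: 31 03.
Big-endian: lowest address holds the most-significant byte.
The bytes are already most-significant first: 0x3103.
0x3103 = 12547.

12547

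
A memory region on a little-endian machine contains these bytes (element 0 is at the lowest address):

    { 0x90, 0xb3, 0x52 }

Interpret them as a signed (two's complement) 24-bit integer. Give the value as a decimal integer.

In little-endian order the low byte comes first in memory.
Reassemble most-significant byte first: 52 B3 90 → 0x52B390.
0x52B390 = 5419920.

5419920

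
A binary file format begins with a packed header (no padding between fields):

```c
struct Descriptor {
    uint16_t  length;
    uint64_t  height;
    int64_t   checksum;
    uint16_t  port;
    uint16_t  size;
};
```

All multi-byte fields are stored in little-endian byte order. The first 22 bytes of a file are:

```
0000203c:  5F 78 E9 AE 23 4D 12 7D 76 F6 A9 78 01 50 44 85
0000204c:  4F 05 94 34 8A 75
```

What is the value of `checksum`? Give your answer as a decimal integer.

`checksum` follows `length` (2 B), `height` (8 B), so it starts at offset 2 + 8 = 10 and occupies 8 bytes.
Bytes at offsets 10..17: A9 78 01 50 44 85 4F 05.
In little-endian order the low byte comes first in memory.
Reassemble most-significant byte first: 05 4F 85 44 50 01 78 A9 → 0x054F8544500178A9.
0x054F8544500178A9 = 382671021796325545.

382671021796325545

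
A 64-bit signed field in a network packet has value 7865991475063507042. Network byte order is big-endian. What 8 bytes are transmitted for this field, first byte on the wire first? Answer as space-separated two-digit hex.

7865991475063507042 in hexadecimal, padded to 64 bits, is 0x6D299D921D694862.
Split into bytes (most-significant first): 6D 29 9D 92 1D 69 48 62.
In big-endian order the high byte comes first in memory.
So the memory order matches the most-significant-first order: 6D 29 9D 92 1D 69 48 62.

6D 29 9D 92 1D 69 48 62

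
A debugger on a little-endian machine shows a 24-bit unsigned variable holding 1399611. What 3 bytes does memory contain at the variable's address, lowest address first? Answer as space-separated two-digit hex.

1399611 in hexadecimal, padded to 24 bits, is 0x155B3B.
Split into bytes (most-significant first): 15 5B 3B.
Little-endian stores the least-significant byte at the lowest address.
So at ascending addresses the bytes are 3B 5B 15.

3B 5B 15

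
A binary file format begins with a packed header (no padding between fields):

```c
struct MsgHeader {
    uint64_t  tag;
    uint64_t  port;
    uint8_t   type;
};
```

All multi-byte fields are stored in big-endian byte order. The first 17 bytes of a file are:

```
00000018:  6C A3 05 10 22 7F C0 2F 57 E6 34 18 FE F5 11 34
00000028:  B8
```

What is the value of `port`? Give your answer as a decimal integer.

6333807207904514356

`port` follows `tag` (8 bytes), so it starts at byte offset 8 and occupies 8 bytes.
Bytes at offsets 8..15: 57 E6 34 18 FE F5 11 34.
Big-endian stores the most-significant byte at the lowest address.
The bytes are already most-significant first: 0x57E63418FEF51134.
0x57E63418FEF51134 = 6333807207904514356.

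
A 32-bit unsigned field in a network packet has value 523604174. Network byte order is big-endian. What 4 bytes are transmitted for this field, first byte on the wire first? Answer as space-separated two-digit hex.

523604174 in hexadecimal, padded to 32 bits, is 0x1F3590CE.
Split into bytes (most-significant first): 1F 35 90 CE.
Big-endian: lowest address holds the most-significant byte.
So the memory order matches the most-significant-first order: 1F 35 90 CE.

1F 35 90 CE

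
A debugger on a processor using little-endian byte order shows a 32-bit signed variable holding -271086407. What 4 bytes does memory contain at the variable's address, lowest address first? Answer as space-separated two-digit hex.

Two's complement of -271086407 in 32 bits: 271086407 = 0x10287347; invert → 0xEFD78CB8; add 1 → 0xEFD78CB9.
Split into bytes (most-significant first): EF D7 8C B9.
Little-endian stores the least-significant byte at the lowest address.
So at ascending addresses the bytes are B9 8C D7 EF.

B9 8C D7 EF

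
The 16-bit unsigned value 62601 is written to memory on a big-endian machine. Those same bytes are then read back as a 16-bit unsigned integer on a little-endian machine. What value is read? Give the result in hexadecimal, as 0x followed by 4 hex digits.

62601 in 16-bit hexadecimal is 0xF489.
Stored big-endian, the bytes at ascending addresses are F4 89.
Read back as little-endian, the first byte is least significant, giving 0x89F4.

0x89F4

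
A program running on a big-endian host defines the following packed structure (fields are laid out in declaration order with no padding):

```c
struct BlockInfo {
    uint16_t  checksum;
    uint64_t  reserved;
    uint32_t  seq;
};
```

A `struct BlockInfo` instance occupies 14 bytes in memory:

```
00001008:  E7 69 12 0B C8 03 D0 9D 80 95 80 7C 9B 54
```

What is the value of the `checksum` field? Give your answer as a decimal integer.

59241

`checksum` is the first field, at byte offset 0, occupying 2 bytes.
Bytes at offsets 0..1: E7 69.
In big-endian order the high byte comes first in memory.
The bytes are already most-significant first: 0xE769.
0xE769 = 59241.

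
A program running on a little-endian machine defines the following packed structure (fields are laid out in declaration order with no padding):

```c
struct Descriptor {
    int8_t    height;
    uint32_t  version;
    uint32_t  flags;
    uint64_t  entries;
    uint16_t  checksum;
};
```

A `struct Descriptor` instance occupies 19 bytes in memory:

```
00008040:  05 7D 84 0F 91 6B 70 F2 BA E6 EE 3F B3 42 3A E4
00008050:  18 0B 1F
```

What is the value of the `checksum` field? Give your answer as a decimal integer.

`checksum` follows `height` (1 B), `version` (4 B), `flags` (4 B), `entries` (8 B), so it starts at offset 1 + 4 + 4 + 8 = 17 and occupies 2 bytes.
Bytes at offsets 17..18: 0B 1F.
In little-endian order the low byte comes first in memory.
Reassemble most-significant byte first: 1F 0B → 0x1F0B.
0x1F0B = 7947.

7947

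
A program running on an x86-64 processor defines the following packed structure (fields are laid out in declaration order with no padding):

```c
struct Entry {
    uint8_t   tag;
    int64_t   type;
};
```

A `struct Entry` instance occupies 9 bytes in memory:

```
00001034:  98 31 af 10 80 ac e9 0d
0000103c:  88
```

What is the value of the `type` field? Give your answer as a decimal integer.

`type` follows `tag` (1 byte), so it starts at byte offset 1 and occupies 8 bytes.
Bytes at offsets 1..8: 31 AF 10 80 AC E9 0D 88.
Little-endian stores the least-significant byte at the lowest address.
Reassemble most-significant byte first: 88 0D E9 AC 80 10 AF 31 → 0x880DE9AC8010AF31.
Top bit is set, so as a signed 64-bit value this is 0x880DE9AC8010AF31 − 2^64 = -8642995182761889999.

-8642995182761889999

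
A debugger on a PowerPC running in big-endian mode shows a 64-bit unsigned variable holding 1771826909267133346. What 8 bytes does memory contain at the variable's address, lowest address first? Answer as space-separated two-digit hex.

18 96 CB 2F BA 58 83 A2

1771826909267133346 in hexadecimal, padded to 64 bits, is 0x1896CB2FBA5883A2.
Split into bytes (most-significant first): 18 96 CB 2F BA 58 83 A2.
Big-endian: lowest address holds the most-significant byte.
So the memory order matches the most-significant-first order: 18 96 CB 2F BA 58 83 A2.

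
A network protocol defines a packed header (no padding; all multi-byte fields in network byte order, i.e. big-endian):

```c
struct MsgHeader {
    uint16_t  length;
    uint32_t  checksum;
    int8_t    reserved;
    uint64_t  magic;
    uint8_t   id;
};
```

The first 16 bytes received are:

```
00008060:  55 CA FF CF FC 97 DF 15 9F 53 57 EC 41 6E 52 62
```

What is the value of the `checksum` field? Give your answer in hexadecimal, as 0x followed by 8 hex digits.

0xFFCFFC97

`checksum` follows `length` (2 bytes), so it starts at byte offset 2 and occupies 4 bytes.
Bytes at offsets 2..5: FF CF FC 97.
Big-endian: lowest address holds the most-significant byte.
The bytes are already most-significant first: 0xFFCFFC97.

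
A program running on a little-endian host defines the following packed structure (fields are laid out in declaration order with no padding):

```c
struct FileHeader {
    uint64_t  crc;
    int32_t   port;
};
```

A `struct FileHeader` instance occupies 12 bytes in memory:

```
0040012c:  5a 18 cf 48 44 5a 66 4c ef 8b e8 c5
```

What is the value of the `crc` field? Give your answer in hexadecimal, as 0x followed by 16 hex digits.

`crc` is the first field, at byte offset 0, occupying 8 bytes.
Bytes at offsets 0..7: 5A 18 CF 48 44 5A 66 4C.
Little-endian stores the least-significant byte at the lowest address.
Reassemble most-significant byte first: 4C 66 5A 44 48 CF 18 5A → 0x4C665A4448CF185A.

0x4C665A4448CF185A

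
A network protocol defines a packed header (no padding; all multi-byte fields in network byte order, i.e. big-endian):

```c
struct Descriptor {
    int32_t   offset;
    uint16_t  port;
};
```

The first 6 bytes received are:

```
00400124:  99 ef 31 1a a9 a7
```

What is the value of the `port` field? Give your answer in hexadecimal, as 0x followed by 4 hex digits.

`port` follows `offset` (4 bytes), so it starts at byte offset 4 and occupies 2 bytes.
Bytes at offsets 4..5: A9 A7.
Big-endian: lowest address holds the most-significant byte.
The bytes are already most-significant first: 0xA9A7.

0xA9A7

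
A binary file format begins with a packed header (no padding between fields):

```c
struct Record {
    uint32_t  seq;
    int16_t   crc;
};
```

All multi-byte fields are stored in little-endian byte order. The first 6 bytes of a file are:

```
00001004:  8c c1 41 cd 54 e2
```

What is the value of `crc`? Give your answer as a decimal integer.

`crc` follows `seq` (4 bytes), so it starts at byte offset 4 and occupies 2 bytes.
Bytes at offsets 4..5: 54 E2.
Little-endian: lowest address holds the least-significant byte.
Reassemble most-significant byte first: E2 54 → 0xE254.
Top bit is set, so as a signed 16-bit value this is 0xE254 − 2^16 = -7596.

-7596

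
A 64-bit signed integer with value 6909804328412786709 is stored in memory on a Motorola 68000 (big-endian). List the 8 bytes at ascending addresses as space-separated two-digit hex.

5F E4 8E 6D 4E 80 30 15

6909804328412786709 in hexadecimal, padded to 64 bits, is 0x5FE48E6D4E803015.
Split into bytes (most-significant first): 5F E4 8E 6D 4E 80 30 15.
Big-endian stores the most-significant byte at the lowest address.
So the memory order matches the most-significant-first order: 5F E4 8E 6D 4E 80 30 15.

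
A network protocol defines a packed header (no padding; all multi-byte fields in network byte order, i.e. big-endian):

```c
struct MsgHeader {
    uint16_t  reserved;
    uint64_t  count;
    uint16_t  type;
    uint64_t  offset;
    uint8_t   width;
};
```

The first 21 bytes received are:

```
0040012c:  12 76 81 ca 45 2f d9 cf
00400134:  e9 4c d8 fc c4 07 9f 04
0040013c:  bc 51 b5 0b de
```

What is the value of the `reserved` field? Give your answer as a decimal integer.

4726

`reserved` is the first field, at byte offset 0, occupying 2 bytes.
Bytes at offsets 0..1: 12 76.
Big-endian stores the most-significant byte at the lowest address.
The bytes are already most-significant first: 0x1276.
0x1276 = 4726.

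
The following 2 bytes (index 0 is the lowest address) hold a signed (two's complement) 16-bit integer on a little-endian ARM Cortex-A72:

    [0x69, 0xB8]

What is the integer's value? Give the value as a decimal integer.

Little-endian stores the least-significant byte at the lowest address.
Reassemble most-significant byte first: B8 69 → 0xB869.
Top bit is set, so as a signed 16-bit value this is 0xB869 − 2^16 = -18327.

-18327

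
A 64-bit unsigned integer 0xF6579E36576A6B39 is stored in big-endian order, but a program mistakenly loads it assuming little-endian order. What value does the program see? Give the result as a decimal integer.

4137517605480978422

Stored big-endian, the bytes at ascending addresses are F6 57 9E 36 57 6A 6B 39.
Read back as little-endian, the first byte is least significant, giving 0x396B6A57369E57F6.
0x396B6A57369E57F6 = 4137517605480978422.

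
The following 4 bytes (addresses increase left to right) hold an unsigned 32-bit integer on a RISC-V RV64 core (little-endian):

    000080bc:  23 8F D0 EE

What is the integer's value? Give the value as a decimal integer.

4006645539

In little-endian order the low byte comes first in memory.
Reassemble most-significant byte first: EE D0 8F 23 → 0xEED08F23.
0xEED08F23 = 4006645539.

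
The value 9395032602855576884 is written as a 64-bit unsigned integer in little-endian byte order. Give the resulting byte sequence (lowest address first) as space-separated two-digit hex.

34 95 6B 12 60 DC 61 82

9395032602855576884 in hexadecimal, padded to 64 bits, is 0x8261DC60126B9534.
Split into bytes (most-significant first): 82 61 DC 60 12 6B 95 34.
Little-endian stores the least-significant byte at the lowest address.
So at ascending addresses the bytes are 34 95 6B 12 60 DC 61 82.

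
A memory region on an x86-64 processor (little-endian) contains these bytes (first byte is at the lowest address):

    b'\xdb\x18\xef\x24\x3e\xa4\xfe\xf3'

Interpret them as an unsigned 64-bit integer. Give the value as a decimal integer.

Little-endian stores the least-significant byte at the lowest address.
Reassemble most-significant byte first: F3 FE A4 3E 24 EF 18 DB → 0xF3FEA43E24EF18DB.
0xF3FEA43E24EF18DB = 17581670582115571931.

17581670582115571931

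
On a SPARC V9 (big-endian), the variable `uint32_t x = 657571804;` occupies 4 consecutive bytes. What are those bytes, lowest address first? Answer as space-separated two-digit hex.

657571804 in hexadecimal, padded to 32 bits, is 0x2731BFDC.
Split into bytes (most-significant first): 27 31 BF DC.
Big-endian: lowest address holds the most-significant byte.
So the memory order matches the most-significant-first order: 27 31 BF DC.

27 31 BF DC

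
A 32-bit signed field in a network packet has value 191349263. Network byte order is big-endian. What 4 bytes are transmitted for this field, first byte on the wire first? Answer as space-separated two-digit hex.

191349263 in hexadecimal, padded to 32 bits, is 0x0B67C20F.
Split into bytes (most-significant first): 0B 67 C2 0F.
In big-endian order the high byte comes first in memory.
So the memory order matches the most-significant-first order: 0B 67 C2 0F.

0B 67 C2 0F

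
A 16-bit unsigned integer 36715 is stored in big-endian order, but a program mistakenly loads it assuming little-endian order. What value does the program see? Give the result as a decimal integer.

36715 in 16-bit hexadecimal is 0x8F6B.
Stored big-endian, the bytes at ascending addresses are 8F 6B.
Read back as little-endian, the first byte is least significant, giving 0x6B8F.
0x6B8F = 27535.

27535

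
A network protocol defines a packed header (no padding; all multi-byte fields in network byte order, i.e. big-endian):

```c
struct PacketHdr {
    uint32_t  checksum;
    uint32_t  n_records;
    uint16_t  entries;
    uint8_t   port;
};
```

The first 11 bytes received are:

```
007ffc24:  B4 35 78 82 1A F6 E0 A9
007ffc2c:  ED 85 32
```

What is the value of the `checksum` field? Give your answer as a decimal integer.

3023403138

`checksum` is the first field, at byte offset 0, occupying 4 bytes.
Bytes at offsets 0..3: B4 35 78 82.
In big-endian order the high byte comes first in memory.
The bytes are already most-significant first: 0xB4357882.
0xB4357882 = 3023403138.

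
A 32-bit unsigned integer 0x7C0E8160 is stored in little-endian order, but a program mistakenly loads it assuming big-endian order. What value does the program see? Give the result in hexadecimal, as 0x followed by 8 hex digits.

Stored little-endian, the bytes at ascending addresses are 60 81 0E 7C.
Read back as big-endian, the last byte is least significant, giving 0x60810E7C.

0x60810E7C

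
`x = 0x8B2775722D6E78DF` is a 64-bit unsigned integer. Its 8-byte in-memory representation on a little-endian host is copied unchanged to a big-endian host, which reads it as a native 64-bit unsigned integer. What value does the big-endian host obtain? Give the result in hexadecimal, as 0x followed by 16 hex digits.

0xDF786E2D7275278B

Stored little-endian, the bytes at ascending addresses are DF 78 6E 2D 72 75 27 8B.
Read back as big-endian, the last byte is least significant, giving 0xDF786E2D7275278B.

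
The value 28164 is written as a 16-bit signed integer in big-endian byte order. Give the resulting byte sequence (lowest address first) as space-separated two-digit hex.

28164 in hexadecimal, padded to 16 bits, is 0x6E04.
Split into bytes (most-significant first): 6E 04.
Big-endian stores the most-significant byte at the lowest address.
So the memory order matches the most-significant-first order: 6E 04.

6E 04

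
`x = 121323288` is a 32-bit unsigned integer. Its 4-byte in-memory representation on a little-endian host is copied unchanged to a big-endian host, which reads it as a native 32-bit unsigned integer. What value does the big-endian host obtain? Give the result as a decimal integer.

406797063

121323288 in 32-bit hexadecimal is 0x073B3F18.
Stored little-endian, the bytes at ascending addresses are 18 3F 3B 07.
Read back as big-endian, the last byte is least significant, giving 0x183F3B07.
0x183F3B07 = 406797063.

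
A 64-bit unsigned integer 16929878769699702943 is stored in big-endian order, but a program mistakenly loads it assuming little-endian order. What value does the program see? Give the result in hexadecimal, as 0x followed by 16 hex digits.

16929878769699702943 in 64-bit hexadecimal is 0xEAF3030AEE60C89F.
Stored big-endian, the bytes at ascending addresses are EA F3 03 0A EE 60 C8 9F.
Read back as little-endian, the first byte is least significant, giving 0x9FC860EE0A03F3EA.

0x9FC860EE0A03F3EA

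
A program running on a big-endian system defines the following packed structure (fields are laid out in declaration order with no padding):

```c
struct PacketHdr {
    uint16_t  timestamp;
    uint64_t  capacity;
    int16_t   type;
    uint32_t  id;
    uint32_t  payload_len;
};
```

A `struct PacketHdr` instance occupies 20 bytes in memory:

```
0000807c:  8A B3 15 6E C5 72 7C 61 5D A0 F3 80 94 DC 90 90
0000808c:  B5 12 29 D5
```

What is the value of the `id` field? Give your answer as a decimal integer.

2497482896

`id` follows `timestamp` (2 B), `capacity` (8 B), `type` (2 B), so it starts at offset 2 + 8 + 2 = 12 and occupies 4 bytes.
Bytes at offsets 12..15: 94 DC 90 90.
In big-endian order the high byte comes first in memory.
The bytes are already most-significant first: 0x94DC9090.
0x94DC9090 = 2497482896.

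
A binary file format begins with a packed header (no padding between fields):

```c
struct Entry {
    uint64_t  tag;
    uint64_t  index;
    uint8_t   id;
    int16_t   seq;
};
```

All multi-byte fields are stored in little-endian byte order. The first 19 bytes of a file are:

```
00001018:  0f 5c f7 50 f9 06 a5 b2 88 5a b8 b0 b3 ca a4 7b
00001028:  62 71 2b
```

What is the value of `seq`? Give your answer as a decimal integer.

11121

`seq` follows `tag` (8 B), `index` (8 B), `id` (1 B), so it starts at offset 8 + 8 + 1 = 17 and occupies 2 bytes.
Bytes at offsets 17..18: 71 2B.
Little-endian: lowest address holds the least-significant byte.
Reassemble most-significant byte first: 2B 71 → 0x2B71.
0x2B71 = 11121.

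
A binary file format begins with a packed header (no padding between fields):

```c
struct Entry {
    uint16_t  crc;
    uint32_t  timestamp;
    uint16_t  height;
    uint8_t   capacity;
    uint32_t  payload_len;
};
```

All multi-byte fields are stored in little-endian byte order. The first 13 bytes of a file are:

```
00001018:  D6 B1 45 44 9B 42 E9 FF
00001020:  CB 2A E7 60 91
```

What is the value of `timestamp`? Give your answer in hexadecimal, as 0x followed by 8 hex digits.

`timestamp` follows `crc` (2 bytes), so it starts at byte offset 2 and occupies 4 bytes.
Bytes at offsets 2..5: 45 44 9B 42.
In little-endian order the low byte comes first in memory.
Reassemble most-significant byte first: 42 9B 44 45 → 0x429B4445.

0x429B4445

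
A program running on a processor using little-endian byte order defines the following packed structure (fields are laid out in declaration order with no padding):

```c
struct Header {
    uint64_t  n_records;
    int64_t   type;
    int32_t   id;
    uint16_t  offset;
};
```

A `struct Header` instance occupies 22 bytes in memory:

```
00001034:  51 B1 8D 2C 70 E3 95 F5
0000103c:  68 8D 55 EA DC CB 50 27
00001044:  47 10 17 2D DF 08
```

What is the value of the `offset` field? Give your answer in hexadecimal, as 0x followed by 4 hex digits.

`offset` follows `n_records` (8 B), `type` (8 B), `id` (4 B), so it starts at offset 8 + 8 + 4 = 20 and occupies 2 bytes.
Bytes at offsets 20..21: DF 08.
Little-endian: lowest address holds the least-significant byte.
Reassemble most-significant byte first: 08 DF → 0x08DF.

0x08DF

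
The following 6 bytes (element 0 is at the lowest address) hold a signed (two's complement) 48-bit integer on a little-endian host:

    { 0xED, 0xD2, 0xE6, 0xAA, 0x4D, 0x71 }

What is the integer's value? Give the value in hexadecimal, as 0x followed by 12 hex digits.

In little-endian order the low byte comes first in memory.
Reassemble most-significant byte first: 71 4D AA E6 D2 ED → 0x714DAAE6D2ED.

0x714DAAE6D2ED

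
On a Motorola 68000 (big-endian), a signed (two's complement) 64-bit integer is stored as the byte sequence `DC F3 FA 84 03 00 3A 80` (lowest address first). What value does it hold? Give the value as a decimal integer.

Big-endian: lowest address holds the most-significant byte.
The bytes are already most-significant first: 0xDCF3FA8403003A80.
Top bit is set, so as a signed 64-bit value this is 0xDCF3FA8403003A80 − 2^64 = -2525399521131742592.

-2525399521131742592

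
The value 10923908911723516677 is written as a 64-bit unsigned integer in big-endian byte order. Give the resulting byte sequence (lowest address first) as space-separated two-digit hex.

10923908911723516677 in hexadecimal, padded to 64 bits, is 0x9799854722011305.
Split into bytes (most-significant first): 97 99 85 47 22 01 13 05.
Big-endian stores the most-significant byte at the lowest address.
So the memory order matches the most-significant-first order: 97 99 85 47 22 01 13 05.

97 99 85 47 22 01 13 05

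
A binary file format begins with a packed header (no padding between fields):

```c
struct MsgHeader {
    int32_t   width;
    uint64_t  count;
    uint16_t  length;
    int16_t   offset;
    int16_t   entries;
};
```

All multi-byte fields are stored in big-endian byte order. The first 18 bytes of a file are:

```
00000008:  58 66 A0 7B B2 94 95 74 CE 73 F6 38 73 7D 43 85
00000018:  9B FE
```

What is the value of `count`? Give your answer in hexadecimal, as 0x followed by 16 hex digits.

0xB2949574CE73F638

`count` follows `width` (4 bytes), so it starts at byte offset 4 and occupies 8 bytes.
Bytes at offsets 4..11: B2 94 95 74 CE 73 F6 38.
Big-endian stores the most-significant byte at the lowest address.
The bytes are already most-significant first: 0xB2949574CE73F638.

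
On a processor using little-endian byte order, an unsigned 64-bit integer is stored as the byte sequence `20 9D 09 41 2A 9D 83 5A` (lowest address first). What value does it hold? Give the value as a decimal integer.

6522229490167946528

Little-endian: lowest address holds the least-significant byte.
Reassemble most-significant byte first: 5A 83 9D 2A 41 09 9D 20 → 0x5A839D2A41099D20.
0x5A839D2A41099D20 = 6522229490167946528.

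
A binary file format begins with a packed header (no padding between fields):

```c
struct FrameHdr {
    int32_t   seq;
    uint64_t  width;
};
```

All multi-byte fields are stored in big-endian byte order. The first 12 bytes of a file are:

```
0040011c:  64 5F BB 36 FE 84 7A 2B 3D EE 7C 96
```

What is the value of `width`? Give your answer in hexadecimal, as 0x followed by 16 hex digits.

`width` follows `seq` (4 bytes), so it starts at byte offset 4 and occupies 8 bytes.
Bytes at offsets 4..11: FE 84 7A 2B 3D EE 7C 96.
Big-endian stores the most-significant byte at the lowest address.
The bytes are already most-significant first: 0xFE847A2B3DEE7C96.

0xFE847A2B3DEE7C96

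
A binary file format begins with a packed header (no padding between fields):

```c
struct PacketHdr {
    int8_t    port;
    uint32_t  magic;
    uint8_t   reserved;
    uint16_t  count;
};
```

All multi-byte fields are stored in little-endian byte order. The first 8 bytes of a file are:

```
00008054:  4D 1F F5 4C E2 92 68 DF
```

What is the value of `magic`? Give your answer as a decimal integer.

`magic` follows `port` (1 byte), so it starts at byte offset 1 and occupies 4 bytes.
Bytes at offsets 1..4: 1F F5 4C E2.
Little-endian stores the least-significant byte at the lowest address.
Reassemble most-significant byte first: E2 4C F5 1F → 0xE24CF51F.
0xE24CF51F = 3796694303.

3796694303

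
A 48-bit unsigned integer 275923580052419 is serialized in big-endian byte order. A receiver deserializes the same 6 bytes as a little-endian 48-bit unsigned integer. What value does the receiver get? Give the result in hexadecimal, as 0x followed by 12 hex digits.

275923580052419 in 48-bit hexadecimal is 0xFAF376F963C3.
Stored big-endian, the bytes at ascending addresses are FA F3 76 F9 63 C3.
Read back as little-endian, the first byte is least significant, giving 0xC363F976F3FA.

0xC363F976F3FA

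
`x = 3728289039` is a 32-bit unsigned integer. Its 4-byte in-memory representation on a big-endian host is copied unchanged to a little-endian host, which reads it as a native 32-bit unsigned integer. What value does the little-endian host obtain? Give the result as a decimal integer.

3728289039 in 32-bit hexadecimal is 0xDE392D0F.
Stored big-endian, the bytes at ascending addresses are DE 39 2D 0F.
Read back as little-endian, the first byte is least significant, giving 0x0F2D39DE.
0x0F2D39DE = 254622174.

254622174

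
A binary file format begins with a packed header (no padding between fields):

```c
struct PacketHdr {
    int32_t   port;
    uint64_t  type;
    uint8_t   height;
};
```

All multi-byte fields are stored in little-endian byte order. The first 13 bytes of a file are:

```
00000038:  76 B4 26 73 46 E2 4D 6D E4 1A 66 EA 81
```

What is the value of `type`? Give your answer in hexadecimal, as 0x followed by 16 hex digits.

0xEA661AE46D4DE246

`type` follows `port` (4 bytes), so it starts at byte offset 4 and occupies 8 bytes.
Bytes at offsets 4..11: 46 E2 4D 6D E4 1A 66 EA.
In little-endian order the low byte comes first in memory.
Reassemble most-significant byte first: EA 66 1A E4 6D 4D E2 46 → 0xEA661AE46D4DE246.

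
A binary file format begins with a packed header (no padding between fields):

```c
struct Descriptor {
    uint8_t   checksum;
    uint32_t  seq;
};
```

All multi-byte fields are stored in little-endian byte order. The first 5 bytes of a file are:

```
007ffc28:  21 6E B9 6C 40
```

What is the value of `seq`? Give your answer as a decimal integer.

1080867182

`seq` follows `checksum` (1 byte), so it starts at byte offset 1 and occupies 4 bytes.
Bytes at offsets 1..4: 6E B9 6C 40.
Little-endian: lowest address holds the least-significant byte.
Reassemble most-significant byte first: 40 6C B9 6E → 0x406CB96E.
0x406CB96E = 1080867182.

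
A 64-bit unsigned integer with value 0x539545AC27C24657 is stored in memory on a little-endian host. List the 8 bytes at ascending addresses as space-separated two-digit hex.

Split into bytes (most-significant first): 53 95 45 AC 27 C2 46 57.
Little-endian stores the least-significant byte at the lowest address.
So at ascending addresses the bytes are 57 46 C2 27 AC 45 95 53.

57 46 C2 27 AC 45 95 53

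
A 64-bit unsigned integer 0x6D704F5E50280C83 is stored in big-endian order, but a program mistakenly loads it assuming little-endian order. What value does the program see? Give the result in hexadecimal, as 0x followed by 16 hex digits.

Stored big-endian, the bytes at ascending addresses are 6D 70 4F 5E 50 28 0C 83.
Read back as little-endian, the first byte is least significant, giving 0x830C28505E4F706D.

0x830C28505E4F706D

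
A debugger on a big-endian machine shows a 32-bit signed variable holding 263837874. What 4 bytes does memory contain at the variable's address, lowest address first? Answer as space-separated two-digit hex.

0F B9 D8 B2

263837874 in hexadecimal, padded to 32 bits, is 0x0FB9D8B2.
Split into bytes (most-significant first): 0F B9 D8 B2.
Big-endian stores the most-significant byte at the lowest address.
So the memory order matches the most-significant-first order: 0F B9 D8 B2.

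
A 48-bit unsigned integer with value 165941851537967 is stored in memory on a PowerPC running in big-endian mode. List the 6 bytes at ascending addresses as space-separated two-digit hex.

165941851537967 in hexadecimal, padded to 48 bits, is 0x96EC591D422F.
Split into bytes (most-significant first): 96 EC 59 1D 42 2F.
Big-endian: lowest address holds the most-significant byte.
So the memory order matches the most-significant-first order: 96 EC 59 1D 42 2F.

96 EC 59 1D 42 2F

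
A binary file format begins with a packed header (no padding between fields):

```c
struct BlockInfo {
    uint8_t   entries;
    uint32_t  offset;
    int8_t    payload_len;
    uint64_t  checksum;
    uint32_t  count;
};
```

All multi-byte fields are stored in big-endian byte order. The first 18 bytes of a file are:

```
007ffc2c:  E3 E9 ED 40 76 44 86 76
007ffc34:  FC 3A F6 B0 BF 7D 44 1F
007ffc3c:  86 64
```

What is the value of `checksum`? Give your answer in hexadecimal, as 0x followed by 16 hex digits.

`checksum` follows `entries` (1 B), `offset` (4 B), `payload_len` (1 B), so it starts at offset 1 + 4 + 1 = 6 and occupies 8 bytes.
Bytes at offsets 6..13: 86 76 FC 3A F6 B0 BF 7D.
In big-endian order the high byte comes first in memory.
The bytes are already most-significant first: 0x8676FC3AF6B0BF7D.

0x8676FC3AF6B0BF7D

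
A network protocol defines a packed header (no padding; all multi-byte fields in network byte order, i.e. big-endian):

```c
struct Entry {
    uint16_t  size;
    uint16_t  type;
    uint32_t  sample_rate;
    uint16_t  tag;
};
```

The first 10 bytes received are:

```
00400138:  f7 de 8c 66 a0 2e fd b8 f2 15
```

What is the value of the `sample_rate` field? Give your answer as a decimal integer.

2687434168

`sample_rate` follows `size` (2 B), `type` (2 B), so it starts at offset 2 + 2 = 4 and occupies 4 bytes.
Bytes at offsets 4..7: A0 2E FD B8.
Big-endian: lowest address holds the most-significant byte.
The bytes are already most-significant first: 0xA02EFDB8.
0xA02EFDB8 = 2687434168.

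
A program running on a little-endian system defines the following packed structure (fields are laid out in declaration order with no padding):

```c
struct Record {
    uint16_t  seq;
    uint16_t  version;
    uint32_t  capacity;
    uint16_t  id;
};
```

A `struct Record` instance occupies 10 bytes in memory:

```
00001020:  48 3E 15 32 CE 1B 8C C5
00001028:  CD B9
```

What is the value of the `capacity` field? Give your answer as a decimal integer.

`capacity` follows `seq` (2 B), `version` (2 B), so it starts at offset 2 + 2 = 4 and occupies 4 bytes.
Bytes at offsets 4..7: CE 1B 8C C5.
Little-endian stores the least-significant byte at the lowest address.
Reassemble most-significant byte first: C5 8C 1B CE → 0xC58C1BCE.
0xC58C1BCE = 3314293710.

3314293710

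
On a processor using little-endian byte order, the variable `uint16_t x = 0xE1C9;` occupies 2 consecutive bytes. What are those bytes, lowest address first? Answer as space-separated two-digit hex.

Split into bytes (most-significant first): E1 C9.
Little-endian stores the least-significant byte at the lowest address.
So at ascending addresses the bytes are C9 E1.

C9 E1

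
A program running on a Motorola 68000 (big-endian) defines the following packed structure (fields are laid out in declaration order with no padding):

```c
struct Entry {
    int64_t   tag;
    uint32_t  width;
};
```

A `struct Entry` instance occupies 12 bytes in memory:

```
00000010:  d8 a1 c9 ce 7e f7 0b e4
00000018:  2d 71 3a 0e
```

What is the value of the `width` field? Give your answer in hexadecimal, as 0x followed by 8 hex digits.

`width` follows `tag` (8 bytes), so it starts at byte offset 8 and occupies 4 bytes.
Bytes at offsets 8..11: 2D 71 3A 0E.
Big-endian: lowest address holds the most-significant byte.
The bytes are already most-significant first: 0x2D713A0E.

0x2D713A0E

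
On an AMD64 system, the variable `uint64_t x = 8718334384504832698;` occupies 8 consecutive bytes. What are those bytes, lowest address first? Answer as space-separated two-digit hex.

8718334384504832698 in hexadecimal, padded to 64 bits, is 0x78FDBEEE557C02BA.
Split into bytes (most-significant first): 78 FD BE EE 55 7C 02 BA.
Little-endian: lowest address holds the least-significant byte.
So at ascending addresses the bytes are BA 02 7C 55 EE BE FD 78.

BA 02 7C 55 EE BE FD 78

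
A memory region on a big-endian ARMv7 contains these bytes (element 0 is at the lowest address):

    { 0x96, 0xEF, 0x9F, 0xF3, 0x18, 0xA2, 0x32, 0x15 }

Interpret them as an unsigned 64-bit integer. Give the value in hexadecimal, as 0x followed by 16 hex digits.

0x96EF9FF318A23215

Big-endian stores the most-significant byte at the lowest address.
The bytes are already most-significant first: 0x96EF9FF318A23215.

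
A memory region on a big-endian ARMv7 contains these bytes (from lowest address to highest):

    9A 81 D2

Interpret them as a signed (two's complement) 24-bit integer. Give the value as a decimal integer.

-6651438

In big-endian order the high byte comes first in memory.
The bytes are already most-significant first: 0x9A81D2.
Top bit is set, so as a signed 24-bit value this is 0x9A81D2 − 2^24 = -6651438.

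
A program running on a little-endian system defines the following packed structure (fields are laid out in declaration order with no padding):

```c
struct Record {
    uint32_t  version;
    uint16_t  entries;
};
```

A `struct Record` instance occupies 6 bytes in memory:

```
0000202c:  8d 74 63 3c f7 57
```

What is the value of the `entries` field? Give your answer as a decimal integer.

22519

`entries` follows `version` (4 bytes), so it starts at byte offset 4 and occupies 2 bytes.
Bytes at offsets 4..5: F7 57.
Little-endian stores the least-significant byte at the lowest address.
Reassemble most-significant byte first: 57 F7 → 0x57F7.
0x57F7 = 22519.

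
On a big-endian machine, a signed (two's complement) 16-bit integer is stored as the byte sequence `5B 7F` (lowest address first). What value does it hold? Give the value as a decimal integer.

23423

Big-endian stores the most-significant byte at the lowest address.
The bytes are already most-significant first: 0x5B7F.
0x5B7F = 23423.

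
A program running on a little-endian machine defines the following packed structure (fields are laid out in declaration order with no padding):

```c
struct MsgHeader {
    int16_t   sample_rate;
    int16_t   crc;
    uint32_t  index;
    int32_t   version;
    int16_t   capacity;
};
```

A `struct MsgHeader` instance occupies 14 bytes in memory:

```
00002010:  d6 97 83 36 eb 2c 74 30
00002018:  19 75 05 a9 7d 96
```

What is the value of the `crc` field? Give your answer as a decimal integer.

13955

`crc` follows `sample_rate` (2 bytes), so it starts at byte offset 2 and occupies 2 bytes.
Bytes at offsets 2..3: 83 36.
Little-endian: lowest address holds the least-significant byte.
Reassemble most-significant byte first: 36 83 → 0x3683.
0x3683 = 13955.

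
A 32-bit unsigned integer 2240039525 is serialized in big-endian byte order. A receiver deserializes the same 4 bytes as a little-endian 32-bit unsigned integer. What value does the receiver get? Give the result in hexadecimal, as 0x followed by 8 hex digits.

0x654A8485

2240039525 in 32-bit hexadecimal is 0x85844A65.
Stored big-endian, the bytes at ascending addresses are 85 84 4A 65.
Read back as little-endian, the first byte is least significant, giving 0x654A8485.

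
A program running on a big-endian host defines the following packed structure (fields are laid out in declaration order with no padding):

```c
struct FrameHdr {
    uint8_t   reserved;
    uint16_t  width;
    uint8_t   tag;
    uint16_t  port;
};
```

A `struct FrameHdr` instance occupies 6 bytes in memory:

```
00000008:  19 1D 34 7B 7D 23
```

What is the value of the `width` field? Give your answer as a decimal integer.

7476

`width` follows `reserved` (1 byte), so it starts at byte offset 1 and occupies 2 bytes.
Bytes at offsets 1..2: 1D 34.
Big-endian: lowest address holds the most-significant byte.
The bytes are already most-significant first: 0x1D34.
0x1D34 = 7476.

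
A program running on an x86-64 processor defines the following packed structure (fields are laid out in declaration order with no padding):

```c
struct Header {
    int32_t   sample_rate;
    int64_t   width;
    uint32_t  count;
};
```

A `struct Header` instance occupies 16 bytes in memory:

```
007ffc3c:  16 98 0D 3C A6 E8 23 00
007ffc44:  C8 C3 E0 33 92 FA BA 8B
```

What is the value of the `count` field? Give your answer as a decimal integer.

2344286866

`count` follows `sample_rate` (4 B), `width` (8 B), so it starts at offset 4 + 8 = 12 and occupies 4 bytes.
Bytes at offsets 12..15: 92 FA BA 8B.
Little-endian stores the least-significant byte at the lowest address.
Reassemble most-significant byte first: 8B BA FA 92 → 0x8BBAFA92.
0x8BBAFA92 = 2344286866.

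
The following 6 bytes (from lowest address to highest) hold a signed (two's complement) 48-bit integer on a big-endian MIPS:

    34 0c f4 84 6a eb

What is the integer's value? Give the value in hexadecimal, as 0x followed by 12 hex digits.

0x340CF4846AEB

Big-endian: lowest address holds the most-significant byte.
The bytes are already most-significant first: 0x340CF4846AEB.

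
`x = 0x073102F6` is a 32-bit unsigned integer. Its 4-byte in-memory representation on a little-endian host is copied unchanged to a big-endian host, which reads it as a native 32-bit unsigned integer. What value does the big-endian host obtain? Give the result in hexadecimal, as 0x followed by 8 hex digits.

Stored little-endian, the bytes at ascending addresses are F6 02 31 07.
Read back as big-endian, the last byte is least significant, giving 0xF6023107.

0xF6023107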